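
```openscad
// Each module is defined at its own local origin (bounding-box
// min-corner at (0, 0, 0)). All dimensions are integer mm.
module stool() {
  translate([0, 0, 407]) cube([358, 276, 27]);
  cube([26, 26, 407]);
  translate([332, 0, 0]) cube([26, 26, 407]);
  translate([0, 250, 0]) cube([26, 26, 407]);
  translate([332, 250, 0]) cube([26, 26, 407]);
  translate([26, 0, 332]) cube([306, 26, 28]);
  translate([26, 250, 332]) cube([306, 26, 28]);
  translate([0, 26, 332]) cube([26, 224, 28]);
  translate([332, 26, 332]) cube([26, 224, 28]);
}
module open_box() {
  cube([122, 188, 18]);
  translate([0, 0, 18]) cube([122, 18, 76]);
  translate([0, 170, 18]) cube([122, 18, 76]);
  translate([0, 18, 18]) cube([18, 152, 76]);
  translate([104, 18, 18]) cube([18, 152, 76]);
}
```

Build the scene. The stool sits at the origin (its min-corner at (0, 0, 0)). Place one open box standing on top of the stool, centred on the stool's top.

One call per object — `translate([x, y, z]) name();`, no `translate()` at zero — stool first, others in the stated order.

stool();
translate([118, 44, 434]) open_box();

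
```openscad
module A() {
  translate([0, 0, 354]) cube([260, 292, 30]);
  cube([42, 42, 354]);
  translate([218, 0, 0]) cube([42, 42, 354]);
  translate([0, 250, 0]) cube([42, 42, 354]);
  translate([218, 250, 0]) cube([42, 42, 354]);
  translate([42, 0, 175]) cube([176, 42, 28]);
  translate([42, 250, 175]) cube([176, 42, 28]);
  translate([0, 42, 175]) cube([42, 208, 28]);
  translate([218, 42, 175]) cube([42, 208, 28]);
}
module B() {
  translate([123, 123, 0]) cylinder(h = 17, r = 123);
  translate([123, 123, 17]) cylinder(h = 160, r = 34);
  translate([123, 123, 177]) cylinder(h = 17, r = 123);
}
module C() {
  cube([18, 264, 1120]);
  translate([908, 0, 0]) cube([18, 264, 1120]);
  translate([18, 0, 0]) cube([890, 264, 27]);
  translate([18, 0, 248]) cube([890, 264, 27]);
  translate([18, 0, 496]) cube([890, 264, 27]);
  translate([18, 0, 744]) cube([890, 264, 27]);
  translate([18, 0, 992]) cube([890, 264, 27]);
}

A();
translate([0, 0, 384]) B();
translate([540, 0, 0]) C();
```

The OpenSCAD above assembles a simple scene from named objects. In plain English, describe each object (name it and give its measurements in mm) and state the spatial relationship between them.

A is a four-legged stool. The seat is a 260×292×30 mm slab whose top surface is at z = 384 mm; four square legs, each 42×42 mm in cross-section, run from the floor (z = 0) to the underside of the seat, each flush with a corner of the seat. Four stretchers, 42 mm wide and 28 mm tall, connect adjacent legs with their undersides at z = 175 mm, each running between the inner faces of the legs it joins and aligned with the legs' outer faces on the other axis.

B is a spool: two coaxial disc flanges of radius 123 mm and thickness 17 mm, joined by a core cylinder of radius 34 mm and height 160 mm. The lower flange rests on z = 0 and the three cylinders share a vertical axis.

C is a bookshelf 926 mm wide overall, 264 mm deep and 1120 mm tall. The two sides are 18 mm thick vertical panels. 5 horizontal shelves of 27 mm thickness span between the inner faces of the sides; the lowest shelf sits on the floor and shelves are stacked with a clear vertical gap of 221 mm between each pair.

The spool is on top of the stool. The bookshelf is on the floor beside the stool on its +x side.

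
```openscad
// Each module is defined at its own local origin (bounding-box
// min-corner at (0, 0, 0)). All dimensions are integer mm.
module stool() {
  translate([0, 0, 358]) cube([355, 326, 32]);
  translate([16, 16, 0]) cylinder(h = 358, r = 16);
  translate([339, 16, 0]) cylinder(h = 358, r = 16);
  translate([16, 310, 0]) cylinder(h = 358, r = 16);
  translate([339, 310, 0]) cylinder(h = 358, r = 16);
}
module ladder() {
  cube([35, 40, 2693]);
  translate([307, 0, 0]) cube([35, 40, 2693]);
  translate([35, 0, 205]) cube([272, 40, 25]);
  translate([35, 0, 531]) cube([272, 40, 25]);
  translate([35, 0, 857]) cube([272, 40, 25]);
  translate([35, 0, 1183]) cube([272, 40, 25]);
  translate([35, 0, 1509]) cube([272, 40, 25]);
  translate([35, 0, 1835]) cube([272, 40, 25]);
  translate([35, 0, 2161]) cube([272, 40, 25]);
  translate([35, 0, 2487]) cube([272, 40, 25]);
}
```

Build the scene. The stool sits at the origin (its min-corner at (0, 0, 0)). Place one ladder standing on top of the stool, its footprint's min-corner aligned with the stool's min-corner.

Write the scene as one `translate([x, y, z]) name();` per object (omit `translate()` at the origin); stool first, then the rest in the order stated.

stool();
translate([0, 0, 390]) ladder();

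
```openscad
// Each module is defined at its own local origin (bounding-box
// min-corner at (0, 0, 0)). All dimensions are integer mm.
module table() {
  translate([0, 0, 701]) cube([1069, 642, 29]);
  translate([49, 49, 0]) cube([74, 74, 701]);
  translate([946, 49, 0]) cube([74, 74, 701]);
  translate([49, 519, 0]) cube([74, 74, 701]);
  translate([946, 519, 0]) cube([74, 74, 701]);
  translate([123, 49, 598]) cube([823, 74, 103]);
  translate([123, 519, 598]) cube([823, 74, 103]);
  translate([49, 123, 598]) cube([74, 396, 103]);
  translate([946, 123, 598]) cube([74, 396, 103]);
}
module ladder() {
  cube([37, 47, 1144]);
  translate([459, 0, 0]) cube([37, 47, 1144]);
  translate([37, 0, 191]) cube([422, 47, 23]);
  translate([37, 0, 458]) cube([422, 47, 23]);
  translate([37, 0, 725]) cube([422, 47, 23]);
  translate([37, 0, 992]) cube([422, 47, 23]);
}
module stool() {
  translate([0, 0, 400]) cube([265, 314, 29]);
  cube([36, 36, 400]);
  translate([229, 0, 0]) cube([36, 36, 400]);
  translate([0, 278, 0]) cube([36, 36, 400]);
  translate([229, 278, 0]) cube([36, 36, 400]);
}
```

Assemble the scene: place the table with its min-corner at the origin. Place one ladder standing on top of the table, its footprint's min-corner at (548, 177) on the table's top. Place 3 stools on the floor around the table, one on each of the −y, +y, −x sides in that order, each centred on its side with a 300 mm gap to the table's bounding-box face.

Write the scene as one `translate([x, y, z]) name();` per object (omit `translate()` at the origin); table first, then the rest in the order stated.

table();
translate([548, 177, 730]) ladder();
translate([402, -614, 0]) stool();
translate([402, 942, 0]) stool();
translate([-565, 164, 0]) stool();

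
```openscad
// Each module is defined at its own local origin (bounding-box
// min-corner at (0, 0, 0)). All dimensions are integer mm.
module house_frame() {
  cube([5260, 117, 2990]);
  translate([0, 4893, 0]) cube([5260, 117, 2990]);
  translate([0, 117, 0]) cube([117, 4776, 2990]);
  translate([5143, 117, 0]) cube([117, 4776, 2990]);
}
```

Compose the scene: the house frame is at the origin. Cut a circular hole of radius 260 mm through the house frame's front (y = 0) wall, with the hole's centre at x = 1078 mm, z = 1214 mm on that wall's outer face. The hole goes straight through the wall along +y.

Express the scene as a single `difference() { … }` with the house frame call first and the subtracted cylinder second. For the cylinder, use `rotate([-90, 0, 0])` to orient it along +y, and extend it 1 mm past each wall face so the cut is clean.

difference() {
  house_frame();
  translate([1078, -1, 1214]) rotate([-90, 0, 0]) cylinder(h = 119, r = 260);
}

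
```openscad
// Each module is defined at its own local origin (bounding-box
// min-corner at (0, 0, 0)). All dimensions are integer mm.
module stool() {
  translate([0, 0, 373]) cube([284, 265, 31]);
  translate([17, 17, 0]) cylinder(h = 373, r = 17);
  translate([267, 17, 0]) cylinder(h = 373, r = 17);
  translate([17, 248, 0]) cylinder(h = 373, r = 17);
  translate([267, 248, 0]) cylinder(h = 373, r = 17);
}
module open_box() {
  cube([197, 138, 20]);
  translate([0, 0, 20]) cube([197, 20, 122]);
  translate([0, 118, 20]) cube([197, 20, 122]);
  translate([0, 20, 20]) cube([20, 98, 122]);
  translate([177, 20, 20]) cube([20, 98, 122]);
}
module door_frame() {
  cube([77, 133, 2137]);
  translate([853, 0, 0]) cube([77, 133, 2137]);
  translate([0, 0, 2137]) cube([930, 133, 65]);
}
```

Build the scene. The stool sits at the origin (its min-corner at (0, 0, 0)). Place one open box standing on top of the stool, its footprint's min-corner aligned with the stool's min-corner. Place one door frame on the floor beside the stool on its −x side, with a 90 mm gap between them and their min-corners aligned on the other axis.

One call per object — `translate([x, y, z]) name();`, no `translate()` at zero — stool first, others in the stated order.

stool();
translate([0, 0, 404]) open_box();
translate([-1020, 0, 0]) door_frame();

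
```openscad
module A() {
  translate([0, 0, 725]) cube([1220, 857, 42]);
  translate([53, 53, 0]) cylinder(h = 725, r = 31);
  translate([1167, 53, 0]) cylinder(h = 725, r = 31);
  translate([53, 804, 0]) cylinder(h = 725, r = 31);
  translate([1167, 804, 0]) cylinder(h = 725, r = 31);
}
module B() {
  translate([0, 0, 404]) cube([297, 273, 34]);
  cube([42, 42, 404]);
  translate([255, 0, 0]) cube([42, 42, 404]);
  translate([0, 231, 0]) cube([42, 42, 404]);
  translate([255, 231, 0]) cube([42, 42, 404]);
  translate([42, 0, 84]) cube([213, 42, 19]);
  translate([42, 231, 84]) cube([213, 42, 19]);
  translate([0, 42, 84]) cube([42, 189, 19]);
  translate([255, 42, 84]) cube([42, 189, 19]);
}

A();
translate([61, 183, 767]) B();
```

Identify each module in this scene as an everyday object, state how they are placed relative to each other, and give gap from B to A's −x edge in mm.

A is a table. B is a stool. The stool is on top of the table. The gap from the stool to the table's −x edge is 61 mm.

The stool's min-x is at 61; the table's min-x is 0; gap = 61 mm.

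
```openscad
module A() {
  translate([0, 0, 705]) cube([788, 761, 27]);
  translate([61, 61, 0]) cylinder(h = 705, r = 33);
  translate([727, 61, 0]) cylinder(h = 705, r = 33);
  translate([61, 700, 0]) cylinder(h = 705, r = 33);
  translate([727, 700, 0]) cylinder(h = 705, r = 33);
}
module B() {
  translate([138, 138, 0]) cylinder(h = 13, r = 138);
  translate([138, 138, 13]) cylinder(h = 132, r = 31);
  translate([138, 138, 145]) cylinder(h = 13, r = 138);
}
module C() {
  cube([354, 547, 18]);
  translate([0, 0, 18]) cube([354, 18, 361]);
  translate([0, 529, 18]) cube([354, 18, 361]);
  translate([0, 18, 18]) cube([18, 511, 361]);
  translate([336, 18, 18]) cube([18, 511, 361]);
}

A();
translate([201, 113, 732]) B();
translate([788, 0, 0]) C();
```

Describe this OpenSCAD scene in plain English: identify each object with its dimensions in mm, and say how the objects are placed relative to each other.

A is a rectangular dining table. The top is 788×761×27 mm with its upper surface at z = 732 mm. It stands on four round legs of 66 mm diameter, each leg's bounding box inset 28 mm from the nearest pair of top edges, running from the floor to the underside of the top.

B is a spool: two coaxial disc flanges of radius 138 mm and thickness 13 mm, joined by a core cylinder of radius 31 mm and height 132 mm. The lower flange rests on z = 0 and the three cylinders share a vertical axis.

C is an open storage box with external size 354×547×379 mm and wall thickness 18 mm (the base is also 18 mm thick). The base covers the whole footprint; the four walls stand on the base, with the y-facing walls full-width and the x-facing walls fitting between their inner faces.

The spool is on top of the table. The open box is against the table's +x side, with their −y faces flush.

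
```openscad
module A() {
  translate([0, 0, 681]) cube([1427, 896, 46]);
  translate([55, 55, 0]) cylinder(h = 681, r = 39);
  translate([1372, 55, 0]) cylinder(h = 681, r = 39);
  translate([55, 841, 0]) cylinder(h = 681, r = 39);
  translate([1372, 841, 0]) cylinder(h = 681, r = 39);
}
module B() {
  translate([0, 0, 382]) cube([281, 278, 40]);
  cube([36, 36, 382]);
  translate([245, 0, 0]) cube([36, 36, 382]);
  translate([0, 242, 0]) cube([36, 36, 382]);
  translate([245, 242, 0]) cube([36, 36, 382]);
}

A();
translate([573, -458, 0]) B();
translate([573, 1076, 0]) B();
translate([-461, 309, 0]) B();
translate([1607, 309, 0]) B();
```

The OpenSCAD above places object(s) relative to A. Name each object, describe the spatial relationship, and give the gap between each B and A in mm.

Each stool's nearest face is 180 mm from the table's bounding box.

A is a table. B is a stool. Four stools sit around the table at the −y, +y, −x, +x sides. The gap between each stool and the table is 180 mm.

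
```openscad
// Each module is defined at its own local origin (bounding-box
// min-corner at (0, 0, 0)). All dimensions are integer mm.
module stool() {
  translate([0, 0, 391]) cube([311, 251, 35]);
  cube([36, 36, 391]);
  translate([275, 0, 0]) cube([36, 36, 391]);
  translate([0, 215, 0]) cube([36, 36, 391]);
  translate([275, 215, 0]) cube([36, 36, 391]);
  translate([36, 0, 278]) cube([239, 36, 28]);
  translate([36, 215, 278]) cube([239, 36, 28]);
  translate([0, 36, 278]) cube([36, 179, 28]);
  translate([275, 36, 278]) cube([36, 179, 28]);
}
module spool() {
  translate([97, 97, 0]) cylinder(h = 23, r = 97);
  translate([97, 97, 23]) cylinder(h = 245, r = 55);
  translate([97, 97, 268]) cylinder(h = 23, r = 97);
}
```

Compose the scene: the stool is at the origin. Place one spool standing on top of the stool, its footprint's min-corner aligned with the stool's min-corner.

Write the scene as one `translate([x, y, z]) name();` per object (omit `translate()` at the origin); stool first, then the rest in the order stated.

stool();
translate([0, 0, 426]) spool();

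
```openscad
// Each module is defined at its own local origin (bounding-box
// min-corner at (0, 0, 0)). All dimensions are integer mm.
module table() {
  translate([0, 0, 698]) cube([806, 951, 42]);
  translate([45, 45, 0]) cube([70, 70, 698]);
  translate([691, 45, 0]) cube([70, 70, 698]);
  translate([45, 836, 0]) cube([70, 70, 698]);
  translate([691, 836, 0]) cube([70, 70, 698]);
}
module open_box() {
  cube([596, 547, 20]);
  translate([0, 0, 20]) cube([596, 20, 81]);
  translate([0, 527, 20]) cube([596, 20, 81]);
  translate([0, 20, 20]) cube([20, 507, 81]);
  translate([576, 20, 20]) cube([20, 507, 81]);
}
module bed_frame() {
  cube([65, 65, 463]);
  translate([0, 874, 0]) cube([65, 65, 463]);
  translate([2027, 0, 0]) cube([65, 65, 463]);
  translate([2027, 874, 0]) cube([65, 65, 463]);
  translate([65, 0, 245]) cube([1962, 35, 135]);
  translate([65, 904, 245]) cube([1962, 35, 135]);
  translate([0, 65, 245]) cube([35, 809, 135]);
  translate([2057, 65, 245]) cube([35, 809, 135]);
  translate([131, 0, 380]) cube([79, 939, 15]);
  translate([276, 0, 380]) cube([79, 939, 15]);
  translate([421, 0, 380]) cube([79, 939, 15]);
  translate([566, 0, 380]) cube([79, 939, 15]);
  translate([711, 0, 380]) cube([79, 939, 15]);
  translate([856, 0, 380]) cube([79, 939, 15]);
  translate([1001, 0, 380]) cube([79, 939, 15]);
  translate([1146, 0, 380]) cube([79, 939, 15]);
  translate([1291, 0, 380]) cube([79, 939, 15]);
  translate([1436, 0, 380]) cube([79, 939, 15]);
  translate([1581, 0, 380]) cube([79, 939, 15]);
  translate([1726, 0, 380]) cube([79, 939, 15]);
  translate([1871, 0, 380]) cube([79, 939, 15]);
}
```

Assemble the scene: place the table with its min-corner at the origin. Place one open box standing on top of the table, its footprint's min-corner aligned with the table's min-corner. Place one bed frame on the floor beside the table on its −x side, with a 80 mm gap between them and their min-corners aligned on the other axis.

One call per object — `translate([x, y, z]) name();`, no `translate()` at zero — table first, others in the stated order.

table();
translate([0, 0, 740]) open_box();
translate([-2172, 0, 0]) bed_frame();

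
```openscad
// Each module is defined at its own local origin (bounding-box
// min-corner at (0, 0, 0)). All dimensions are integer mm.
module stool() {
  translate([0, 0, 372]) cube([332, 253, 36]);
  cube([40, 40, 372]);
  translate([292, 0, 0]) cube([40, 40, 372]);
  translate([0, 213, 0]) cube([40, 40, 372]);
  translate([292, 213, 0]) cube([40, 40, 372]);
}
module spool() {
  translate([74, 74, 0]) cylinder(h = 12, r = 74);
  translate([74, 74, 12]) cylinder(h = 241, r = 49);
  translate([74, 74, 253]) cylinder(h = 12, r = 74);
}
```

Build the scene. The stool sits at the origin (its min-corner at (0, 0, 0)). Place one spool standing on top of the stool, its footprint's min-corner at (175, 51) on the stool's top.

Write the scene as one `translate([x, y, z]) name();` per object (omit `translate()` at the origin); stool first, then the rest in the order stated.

stool();
translate([175, 51, 408]) spool();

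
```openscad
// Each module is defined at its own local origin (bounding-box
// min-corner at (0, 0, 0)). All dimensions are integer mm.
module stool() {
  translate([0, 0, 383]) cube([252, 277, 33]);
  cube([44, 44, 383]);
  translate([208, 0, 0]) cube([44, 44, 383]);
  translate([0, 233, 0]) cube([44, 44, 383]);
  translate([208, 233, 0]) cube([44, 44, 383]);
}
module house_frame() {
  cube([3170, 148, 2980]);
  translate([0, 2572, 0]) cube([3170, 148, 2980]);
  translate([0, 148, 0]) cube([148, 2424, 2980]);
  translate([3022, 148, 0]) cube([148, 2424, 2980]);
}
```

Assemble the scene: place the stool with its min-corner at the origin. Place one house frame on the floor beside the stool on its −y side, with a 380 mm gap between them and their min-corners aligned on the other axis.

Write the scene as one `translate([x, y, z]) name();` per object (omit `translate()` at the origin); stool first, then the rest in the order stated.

stool();
translate([0, -3100, 0]) house_frame();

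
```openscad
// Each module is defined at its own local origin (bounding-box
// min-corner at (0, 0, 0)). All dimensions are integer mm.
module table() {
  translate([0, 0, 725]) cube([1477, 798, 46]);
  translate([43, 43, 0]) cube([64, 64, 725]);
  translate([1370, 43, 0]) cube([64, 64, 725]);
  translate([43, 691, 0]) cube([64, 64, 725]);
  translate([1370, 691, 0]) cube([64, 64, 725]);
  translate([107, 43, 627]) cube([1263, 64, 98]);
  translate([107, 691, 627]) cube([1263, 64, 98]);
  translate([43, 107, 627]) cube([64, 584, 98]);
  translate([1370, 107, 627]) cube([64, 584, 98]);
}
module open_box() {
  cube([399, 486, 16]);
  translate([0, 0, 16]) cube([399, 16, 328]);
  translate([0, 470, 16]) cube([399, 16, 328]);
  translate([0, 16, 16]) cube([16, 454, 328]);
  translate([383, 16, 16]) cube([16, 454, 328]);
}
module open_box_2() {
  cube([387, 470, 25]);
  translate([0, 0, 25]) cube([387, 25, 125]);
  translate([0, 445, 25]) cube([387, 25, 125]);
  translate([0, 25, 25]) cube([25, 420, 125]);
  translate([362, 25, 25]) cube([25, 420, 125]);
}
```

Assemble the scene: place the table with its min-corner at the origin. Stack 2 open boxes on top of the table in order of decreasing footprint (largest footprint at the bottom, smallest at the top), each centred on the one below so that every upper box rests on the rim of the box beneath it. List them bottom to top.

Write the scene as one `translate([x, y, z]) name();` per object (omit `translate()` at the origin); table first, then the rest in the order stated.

table();
translate([539, 156, 771]) open_box();
translate([545, 164, 1115]) open_box_2();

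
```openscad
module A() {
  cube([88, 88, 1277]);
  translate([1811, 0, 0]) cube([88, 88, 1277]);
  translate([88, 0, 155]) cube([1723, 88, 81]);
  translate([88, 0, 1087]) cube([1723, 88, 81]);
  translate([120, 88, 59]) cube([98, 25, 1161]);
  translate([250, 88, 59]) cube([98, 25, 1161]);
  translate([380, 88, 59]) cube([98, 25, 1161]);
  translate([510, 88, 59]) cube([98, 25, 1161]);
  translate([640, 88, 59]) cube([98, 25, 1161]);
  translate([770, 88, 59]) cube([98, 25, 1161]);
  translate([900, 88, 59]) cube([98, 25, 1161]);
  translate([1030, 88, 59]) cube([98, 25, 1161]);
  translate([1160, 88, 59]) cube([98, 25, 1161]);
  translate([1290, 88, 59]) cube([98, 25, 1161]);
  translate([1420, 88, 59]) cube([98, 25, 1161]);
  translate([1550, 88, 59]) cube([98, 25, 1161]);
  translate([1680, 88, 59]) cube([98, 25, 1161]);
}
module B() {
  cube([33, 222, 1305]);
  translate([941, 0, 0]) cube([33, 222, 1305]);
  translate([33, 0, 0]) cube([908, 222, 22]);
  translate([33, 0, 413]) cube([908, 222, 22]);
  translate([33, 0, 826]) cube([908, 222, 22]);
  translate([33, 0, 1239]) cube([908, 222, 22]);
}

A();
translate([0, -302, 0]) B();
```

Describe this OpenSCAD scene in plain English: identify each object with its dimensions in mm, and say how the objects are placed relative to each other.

A is a fence section. Two 88×88 mm posts, 1277 mm tall, stand on the floor with a clear span of 1723 mm between their inner faces. Two horizontal rails of 88×81 mm section span the gap between the posts with their undersides at z = 155 mm and z = 1087 mm, flush with the posts' −y face. 13 pickets, each 98 mm wide, 25 mm thick and 1161 mm tall, are fixed to the +y face of the rails with their bottoms at z = 59 mm, evenly spaced across the span with equal gaps (rounded down to the nearest mm) at the −x end and between each pair — any rounding remainder accumulates at the +x end.

B is an open bookshelf. Two side panels, each 33 mm thick, 222 mm deep and 1305 mm tall, stand 974 mm apart (outside-to-outside). Between them sit 4 shelves, each 22 mm thick and 222 mm deep, spanning the full gap between the sides. The bottom shelf rests on the floor (its underside at z = 0) and the clear gap between one shelf's top and the next shelf's underside is 391 mm.

The bookshelf is on the floor beside the fence section on its −y side.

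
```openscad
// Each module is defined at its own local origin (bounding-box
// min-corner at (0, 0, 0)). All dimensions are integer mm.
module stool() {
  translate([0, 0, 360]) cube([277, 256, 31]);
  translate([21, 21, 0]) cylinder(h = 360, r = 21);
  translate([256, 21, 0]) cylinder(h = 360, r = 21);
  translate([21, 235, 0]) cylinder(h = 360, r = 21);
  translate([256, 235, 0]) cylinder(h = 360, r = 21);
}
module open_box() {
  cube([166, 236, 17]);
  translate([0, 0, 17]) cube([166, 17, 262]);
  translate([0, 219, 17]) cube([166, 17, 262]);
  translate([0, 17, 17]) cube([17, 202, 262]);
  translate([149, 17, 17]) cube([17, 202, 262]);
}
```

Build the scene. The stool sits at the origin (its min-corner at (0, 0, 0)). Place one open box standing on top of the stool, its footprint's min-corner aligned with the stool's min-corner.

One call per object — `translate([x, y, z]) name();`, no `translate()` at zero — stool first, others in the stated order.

stool();
translate([0, 0, 391]) open_box();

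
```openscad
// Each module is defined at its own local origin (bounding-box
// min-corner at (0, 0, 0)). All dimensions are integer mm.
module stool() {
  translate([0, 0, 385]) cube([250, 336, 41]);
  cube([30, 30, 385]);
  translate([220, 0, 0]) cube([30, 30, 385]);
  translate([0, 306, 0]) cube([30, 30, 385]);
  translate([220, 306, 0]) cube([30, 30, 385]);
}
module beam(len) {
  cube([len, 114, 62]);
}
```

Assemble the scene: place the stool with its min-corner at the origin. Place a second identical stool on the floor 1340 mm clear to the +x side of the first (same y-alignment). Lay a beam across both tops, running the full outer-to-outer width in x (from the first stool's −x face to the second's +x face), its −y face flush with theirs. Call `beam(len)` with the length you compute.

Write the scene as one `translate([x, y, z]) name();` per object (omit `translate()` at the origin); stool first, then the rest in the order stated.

stool();
translate([1590, 0, 0]) stool();
translate([0, 0, 426]) beam(1840);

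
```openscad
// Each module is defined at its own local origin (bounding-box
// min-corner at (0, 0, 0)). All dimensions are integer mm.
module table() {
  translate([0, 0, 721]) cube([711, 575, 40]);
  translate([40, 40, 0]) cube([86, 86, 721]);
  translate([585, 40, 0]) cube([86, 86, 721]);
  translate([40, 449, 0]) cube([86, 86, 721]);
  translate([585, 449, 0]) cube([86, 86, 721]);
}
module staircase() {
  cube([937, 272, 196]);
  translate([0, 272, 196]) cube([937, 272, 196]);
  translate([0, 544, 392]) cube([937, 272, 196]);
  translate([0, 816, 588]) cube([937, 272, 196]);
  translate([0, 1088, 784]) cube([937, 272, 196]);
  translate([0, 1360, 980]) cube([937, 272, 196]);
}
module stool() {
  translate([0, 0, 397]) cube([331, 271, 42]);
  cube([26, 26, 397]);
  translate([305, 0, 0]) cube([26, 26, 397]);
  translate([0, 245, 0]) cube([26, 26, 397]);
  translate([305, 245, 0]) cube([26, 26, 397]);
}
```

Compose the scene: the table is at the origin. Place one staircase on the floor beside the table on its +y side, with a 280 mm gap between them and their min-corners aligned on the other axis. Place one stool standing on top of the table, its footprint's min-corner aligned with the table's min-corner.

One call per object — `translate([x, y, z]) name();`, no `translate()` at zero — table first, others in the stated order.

table();
translate([0, 855, 0]) staircase();
translate([0, 0, 761]) stool();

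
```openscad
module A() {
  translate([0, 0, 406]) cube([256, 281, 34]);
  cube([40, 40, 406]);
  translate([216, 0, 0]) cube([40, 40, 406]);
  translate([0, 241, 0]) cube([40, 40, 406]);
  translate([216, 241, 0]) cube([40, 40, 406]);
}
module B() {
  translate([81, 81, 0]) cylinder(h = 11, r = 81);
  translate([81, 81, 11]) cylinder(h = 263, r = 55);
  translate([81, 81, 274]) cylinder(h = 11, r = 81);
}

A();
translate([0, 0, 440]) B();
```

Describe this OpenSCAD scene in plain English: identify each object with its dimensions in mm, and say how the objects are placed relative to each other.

A is a four-legged stool. The seat is a 256×281×34 mm slab whose top surface is at z = 440 mm; four square legs, each 40×40 mm in cross-section, run from the floor (z = 0) to the underside of the seat, each flush with a corner of the seat.

B is a spool: two coaxial disc flanges of radius 81 mm and thickness 11 mm, joined by a core cylinder of radius 55 mm and height 263 mm. The lower flange rests on z = 0 and the three cylinders share a vertical axis.

The spool is on top of the stool.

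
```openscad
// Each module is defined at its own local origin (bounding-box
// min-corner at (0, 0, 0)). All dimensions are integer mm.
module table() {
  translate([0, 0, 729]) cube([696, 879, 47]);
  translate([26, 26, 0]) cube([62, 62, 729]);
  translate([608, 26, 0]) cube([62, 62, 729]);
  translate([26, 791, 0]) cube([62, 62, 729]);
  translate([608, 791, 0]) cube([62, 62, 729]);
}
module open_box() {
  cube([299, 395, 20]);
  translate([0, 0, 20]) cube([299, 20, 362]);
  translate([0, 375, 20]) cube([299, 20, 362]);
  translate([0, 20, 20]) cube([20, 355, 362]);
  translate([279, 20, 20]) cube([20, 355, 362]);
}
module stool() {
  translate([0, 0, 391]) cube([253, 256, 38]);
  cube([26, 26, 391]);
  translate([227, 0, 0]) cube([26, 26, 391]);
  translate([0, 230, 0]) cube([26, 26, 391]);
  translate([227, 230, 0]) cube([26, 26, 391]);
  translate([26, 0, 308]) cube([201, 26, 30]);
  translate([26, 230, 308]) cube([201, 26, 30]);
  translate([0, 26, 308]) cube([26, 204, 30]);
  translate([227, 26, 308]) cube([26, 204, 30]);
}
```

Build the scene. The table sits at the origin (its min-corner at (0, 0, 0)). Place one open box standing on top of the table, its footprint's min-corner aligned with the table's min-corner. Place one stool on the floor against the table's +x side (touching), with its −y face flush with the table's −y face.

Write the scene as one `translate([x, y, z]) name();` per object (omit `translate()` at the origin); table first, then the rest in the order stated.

table();
translate([0, 0, 776]) open_box();
translate([696, 0, 0]) stool();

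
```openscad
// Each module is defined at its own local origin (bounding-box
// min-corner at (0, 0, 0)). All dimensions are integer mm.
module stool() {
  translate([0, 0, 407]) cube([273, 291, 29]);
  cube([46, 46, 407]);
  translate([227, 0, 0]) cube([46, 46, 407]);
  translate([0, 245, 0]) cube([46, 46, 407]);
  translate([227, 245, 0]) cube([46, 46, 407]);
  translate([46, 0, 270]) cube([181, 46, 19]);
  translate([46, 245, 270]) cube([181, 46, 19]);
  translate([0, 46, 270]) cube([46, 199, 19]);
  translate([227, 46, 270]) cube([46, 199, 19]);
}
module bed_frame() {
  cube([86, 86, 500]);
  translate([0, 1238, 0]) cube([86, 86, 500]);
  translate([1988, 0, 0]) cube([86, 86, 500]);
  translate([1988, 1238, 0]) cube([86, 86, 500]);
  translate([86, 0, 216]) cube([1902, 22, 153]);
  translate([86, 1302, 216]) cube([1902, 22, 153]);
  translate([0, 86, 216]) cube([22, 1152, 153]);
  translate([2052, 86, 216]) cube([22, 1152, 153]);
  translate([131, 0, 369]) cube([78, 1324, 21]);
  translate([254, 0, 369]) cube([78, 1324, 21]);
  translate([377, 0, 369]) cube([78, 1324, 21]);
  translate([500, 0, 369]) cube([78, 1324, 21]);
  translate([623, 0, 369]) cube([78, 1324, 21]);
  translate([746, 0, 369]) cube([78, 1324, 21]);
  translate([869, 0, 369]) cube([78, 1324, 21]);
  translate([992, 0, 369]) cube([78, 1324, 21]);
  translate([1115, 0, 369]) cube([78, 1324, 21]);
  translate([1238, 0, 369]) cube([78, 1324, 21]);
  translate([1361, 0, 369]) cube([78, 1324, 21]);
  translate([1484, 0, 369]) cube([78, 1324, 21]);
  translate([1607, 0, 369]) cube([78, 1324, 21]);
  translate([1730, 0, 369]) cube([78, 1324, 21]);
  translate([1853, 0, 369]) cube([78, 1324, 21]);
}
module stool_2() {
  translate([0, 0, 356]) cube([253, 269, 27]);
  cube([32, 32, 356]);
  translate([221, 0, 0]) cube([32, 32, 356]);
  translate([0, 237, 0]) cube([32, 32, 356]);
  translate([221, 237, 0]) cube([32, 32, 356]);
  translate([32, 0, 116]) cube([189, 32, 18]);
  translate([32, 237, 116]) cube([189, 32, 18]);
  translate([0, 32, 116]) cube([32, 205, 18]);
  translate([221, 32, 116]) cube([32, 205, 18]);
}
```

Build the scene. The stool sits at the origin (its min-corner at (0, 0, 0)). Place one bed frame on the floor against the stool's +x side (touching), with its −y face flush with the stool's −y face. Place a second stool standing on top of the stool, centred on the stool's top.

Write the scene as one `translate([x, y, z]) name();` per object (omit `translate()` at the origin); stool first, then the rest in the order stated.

stool();
translate([273, 0, 0]) bed_frame();
translate([10, 11, 436]) stool_2();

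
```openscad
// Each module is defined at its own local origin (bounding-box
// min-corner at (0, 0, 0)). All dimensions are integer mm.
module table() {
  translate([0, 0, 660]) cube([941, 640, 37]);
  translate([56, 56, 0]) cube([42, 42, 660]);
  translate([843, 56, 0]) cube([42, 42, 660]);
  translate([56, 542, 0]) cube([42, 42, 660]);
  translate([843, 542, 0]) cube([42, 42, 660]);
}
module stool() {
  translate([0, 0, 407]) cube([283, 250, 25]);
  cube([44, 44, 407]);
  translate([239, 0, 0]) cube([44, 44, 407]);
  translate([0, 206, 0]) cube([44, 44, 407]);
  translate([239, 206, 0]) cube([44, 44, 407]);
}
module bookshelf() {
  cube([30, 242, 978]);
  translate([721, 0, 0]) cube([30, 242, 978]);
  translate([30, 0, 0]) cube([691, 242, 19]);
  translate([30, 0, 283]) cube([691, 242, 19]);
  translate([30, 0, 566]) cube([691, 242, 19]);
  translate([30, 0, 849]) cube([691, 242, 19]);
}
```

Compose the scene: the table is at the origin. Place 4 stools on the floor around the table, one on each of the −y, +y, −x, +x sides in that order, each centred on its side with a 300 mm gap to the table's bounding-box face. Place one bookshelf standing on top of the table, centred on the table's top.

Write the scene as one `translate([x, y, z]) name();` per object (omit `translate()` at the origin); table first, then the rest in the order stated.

table();
translate([329, -550, 0]) stool();
translate([329, 940, 0]) stool();
translate([-583, 195, 0]) stool();
translate([1241, 195, 0]) stool();
translate([95, 199, 697]) bookshelf();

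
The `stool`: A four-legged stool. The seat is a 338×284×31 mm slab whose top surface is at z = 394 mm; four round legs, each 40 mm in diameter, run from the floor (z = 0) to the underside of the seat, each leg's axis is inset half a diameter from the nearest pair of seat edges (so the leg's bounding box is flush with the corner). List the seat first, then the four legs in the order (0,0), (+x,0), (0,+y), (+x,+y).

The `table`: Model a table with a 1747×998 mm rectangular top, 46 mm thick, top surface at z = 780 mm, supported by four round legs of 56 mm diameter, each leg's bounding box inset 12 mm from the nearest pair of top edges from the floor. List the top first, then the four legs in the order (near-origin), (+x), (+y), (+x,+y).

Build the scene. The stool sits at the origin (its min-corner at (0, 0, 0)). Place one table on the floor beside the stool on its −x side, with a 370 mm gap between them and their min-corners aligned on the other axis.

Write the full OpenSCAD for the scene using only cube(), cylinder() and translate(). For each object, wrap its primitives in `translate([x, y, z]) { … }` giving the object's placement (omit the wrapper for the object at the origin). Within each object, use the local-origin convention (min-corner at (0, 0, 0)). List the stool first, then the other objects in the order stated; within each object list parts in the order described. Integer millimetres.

translate([0, 0, 363]) cube([338, 284, 31]);
translate([20, 20, 0]) cylinder(h = 363, r = 20);
translate([318, 20, 0]) cylinder(h = 363, r = 20);
translate([20, 264, 0]) cylinder(h = 363, r = 20);
translate([318, 264, 0]) cylinder(h = 363, r = 20);
translate([-2117, 0, 0]) {
  translate([0, 0, 734]) cube([1747, 998, 46]);
  translate([40, 40, 0]) cylinder(h = 734, r = 28);
  translate([1707, 40, 0]) cylinder(h = 734, r = 28);
  translate([40, 958, 0]) cylinder(h = 734, r = 28);
  translate([1707, 958, 0]) cylinder(h = 734, r = 28);
}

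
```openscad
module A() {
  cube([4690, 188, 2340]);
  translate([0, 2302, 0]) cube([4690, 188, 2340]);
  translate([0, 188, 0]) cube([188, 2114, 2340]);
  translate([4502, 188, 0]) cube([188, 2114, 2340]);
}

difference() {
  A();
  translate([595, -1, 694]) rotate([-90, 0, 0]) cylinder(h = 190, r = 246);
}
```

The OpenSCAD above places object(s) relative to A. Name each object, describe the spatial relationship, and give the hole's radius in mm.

A is a house frame. The house frame has a circular hole through its front wall. The hole's radius is 246 mm.

The subtracted cylinder has r = 246 mm.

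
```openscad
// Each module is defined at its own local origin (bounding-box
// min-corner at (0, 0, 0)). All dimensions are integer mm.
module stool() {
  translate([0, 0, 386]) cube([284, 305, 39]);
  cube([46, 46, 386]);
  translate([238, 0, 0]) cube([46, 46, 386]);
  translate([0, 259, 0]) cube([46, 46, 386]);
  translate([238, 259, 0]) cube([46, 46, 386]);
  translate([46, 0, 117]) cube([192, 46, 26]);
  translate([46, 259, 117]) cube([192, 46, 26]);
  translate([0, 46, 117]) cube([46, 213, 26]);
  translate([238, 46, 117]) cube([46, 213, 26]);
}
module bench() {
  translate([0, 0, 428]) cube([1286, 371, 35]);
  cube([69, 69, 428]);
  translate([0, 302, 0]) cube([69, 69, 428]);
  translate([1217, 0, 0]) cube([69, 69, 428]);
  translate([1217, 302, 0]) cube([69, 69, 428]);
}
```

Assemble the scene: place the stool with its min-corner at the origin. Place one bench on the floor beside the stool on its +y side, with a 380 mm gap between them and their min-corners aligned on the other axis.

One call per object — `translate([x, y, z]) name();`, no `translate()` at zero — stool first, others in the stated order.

stool();
translate([0, 685, 0]) bench();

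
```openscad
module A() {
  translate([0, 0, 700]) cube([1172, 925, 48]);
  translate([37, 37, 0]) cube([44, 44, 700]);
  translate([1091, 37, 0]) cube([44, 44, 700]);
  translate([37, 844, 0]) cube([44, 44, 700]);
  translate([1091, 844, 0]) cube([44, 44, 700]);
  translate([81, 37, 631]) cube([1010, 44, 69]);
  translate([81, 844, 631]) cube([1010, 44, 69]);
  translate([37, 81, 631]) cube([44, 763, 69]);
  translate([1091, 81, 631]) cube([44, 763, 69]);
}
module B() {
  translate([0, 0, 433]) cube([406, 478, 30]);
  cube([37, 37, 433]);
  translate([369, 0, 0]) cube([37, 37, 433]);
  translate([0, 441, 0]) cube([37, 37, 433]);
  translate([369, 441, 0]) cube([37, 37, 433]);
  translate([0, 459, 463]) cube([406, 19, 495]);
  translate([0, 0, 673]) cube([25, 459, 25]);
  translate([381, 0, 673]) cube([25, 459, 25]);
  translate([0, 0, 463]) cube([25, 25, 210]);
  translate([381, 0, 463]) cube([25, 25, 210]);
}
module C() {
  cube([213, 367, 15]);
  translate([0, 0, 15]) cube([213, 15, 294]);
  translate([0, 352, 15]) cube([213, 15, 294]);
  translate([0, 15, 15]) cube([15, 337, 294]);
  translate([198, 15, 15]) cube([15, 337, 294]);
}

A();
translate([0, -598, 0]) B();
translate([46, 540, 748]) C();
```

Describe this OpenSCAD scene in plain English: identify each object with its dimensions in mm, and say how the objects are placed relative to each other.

A is a table with a 1172×925 mm rectangular top, 48 mm thick, top surface at z = 748 mm, supported by four 44×44 mm square legs, each inset 37 mm from the nearest pair of top edges, running from the floor. Four apron rails, 44 mm thick and 69 mm tall, run between adjacent legs with their top edges flush with the underside of the top and their outer faces flush with the legs' outer faces.

B is a chair: 406×478 mm seat, 30 mm thick, top at z = 463 mm, on four 37 mm square corner legs flush with the seat edges. A 19 mm thick backrest slab spans the full seat width, extending 495 mm above the seat top, its back face flush with the seat's +y edge. Two armrests of 25×25 mm section run along each side from the seat's front edge to the front of the backrest, top faces 235 mm above the seat top and outer faces flush with the seat's x-edges; a 25×25 mm post under the front of each armrest stands on the seat at the front corner.

C is an open-topped rectangular box: outside dimensions 213×367×309 mm, with a uniform wall and base thickness of 15 mm. The base is a full 213×367 slab on the floor; four walls sit on top of the base. The front and back walls (the −y and +y sides) span the full width; the two side walls fit between them.

The chair is on the floor beside the table on its −y side. The open box is on top of the table.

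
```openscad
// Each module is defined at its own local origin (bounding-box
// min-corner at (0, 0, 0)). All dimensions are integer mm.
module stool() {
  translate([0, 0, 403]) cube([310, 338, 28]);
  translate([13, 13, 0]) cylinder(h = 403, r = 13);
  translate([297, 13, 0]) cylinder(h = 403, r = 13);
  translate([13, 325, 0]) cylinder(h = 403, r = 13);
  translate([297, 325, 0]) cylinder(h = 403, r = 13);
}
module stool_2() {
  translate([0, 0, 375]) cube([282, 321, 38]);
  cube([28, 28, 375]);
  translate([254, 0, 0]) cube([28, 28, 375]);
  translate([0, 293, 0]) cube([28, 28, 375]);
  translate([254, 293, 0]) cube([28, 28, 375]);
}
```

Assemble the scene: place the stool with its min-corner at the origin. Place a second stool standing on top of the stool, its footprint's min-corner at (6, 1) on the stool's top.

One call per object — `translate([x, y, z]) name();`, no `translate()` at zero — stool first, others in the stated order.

stool();
translate([6, 1, 431]) stool_2();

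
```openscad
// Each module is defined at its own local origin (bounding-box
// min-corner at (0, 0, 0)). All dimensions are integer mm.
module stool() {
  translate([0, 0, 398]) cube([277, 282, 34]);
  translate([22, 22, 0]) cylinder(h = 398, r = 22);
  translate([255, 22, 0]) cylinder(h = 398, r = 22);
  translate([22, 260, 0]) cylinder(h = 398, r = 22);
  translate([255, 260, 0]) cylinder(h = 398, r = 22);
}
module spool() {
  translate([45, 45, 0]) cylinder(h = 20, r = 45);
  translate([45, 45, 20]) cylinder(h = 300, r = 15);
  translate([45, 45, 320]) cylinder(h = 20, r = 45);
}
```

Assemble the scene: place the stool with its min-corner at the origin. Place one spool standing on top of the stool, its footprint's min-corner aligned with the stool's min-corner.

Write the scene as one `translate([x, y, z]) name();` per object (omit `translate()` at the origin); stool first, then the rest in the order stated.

stool();
translate([0, 0, 432]) spool();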